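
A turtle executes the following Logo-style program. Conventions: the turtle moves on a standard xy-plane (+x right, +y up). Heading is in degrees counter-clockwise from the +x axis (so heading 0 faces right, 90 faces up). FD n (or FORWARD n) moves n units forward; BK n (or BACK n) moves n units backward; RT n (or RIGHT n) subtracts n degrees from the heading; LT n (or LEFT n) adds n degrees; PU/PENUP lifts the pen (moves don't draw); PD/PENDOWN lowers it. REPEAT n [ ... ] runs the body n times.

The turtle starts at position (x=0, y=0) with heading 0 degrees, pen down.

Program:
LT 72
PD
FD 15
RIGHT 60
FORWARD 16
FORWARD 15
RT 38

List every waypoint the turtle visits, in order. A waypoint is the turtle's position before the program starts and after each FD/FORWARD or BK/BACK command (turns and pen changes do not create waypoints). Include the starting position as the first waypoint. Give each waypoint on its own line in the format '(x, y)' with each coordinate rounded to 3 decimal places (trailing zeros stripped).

Executing turtle program step by step:
Start: pos=(0,0), heading=0, pen down
LT 72: heading 0 -> 72
PD: pen down
FD 15: (0,0) -> (4.635,14.266) [heading=72, draw]
RT 60: heading 72 -> 12
FD 16: (4.635,14.266) -> (20.286,17.592) [heading=12, draw]
FD 15: (20.286,17.592) -> (34.958,20.711) [heading=12, draw]
RT 38: heading 12 -> 334
Final: pos=(34.958,20.711), heading=334, 3 segment(s) drawn
Waypoints (4 total):
(0, 0)
(4.635, 14.266)
(20.286, 17.592)
(34.958, 20.711)

Answer: (0, 0)
(4.635, 14.266)
(20.286, 17.592)
(34.958, 20.711)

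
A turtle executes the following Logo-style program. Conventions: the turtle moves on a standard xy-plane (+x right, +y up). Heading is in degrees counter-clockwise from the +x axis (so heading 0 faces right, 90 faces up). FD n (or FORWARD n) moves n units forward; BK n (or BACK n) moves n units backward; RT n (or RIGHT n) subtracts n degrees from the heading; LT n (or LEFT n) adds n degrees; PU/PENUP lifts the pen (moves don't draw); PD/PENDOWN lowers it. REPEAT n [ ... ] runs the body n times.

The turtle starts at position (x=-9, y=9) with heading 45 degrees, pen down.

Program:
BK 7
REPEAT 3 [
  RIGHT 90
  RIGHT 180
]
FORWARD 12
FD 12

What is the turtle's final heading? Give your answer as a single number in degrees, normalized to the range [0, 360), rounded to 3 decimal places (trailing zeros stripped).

Executing turtle program step by step:
Start: pos=(-9,9), heading=45, pen down
BK 7: (-9,9) -> (-13.95,4.05) [heading=45, draw]
REPEAT 3 [
  -- iteration 1/3 --
  RT 90: heading 45 -> 315
  RT 180: heading 315 -> 135
  -- iteration 2/3 --
  RT 90: heading 135 -> 45
  RT 180: heading 45 -> 225
  -- iteration 3/3 --
  RT 90: heading 225 -> 135
  RT 180: heading 135 -> 315
]
FD 12: (-13.95,4.05) -> (-5.464,-4.435) [heading=315, draw]
FD 12: (-5.464,-4.435) -> (3.021,-12.92) [heading=315, draw]
Final: pos=(3.021,-12.92), heading=315, 3 segment(s) drawn

Answer: 315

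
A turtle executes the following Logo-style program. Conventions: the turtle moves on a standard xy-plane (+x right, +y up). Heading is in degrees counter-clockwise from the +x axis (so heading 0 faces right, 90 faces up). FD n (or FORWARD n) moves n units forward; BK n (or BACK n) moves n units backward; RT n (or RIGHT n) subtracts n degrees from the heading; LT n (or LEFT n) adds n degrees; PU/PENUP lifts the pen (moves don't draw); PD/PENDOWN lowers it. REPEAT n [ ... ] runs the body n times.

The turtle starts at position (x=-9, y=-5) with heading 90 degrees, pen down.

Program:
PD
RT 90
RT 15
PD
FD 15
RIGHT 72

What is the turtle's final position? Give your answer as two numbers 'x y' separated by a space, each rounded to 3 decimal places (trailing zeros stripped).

Executing turtle program step by step:
Start: pos=(-9,-5), heading=90, pen down
PD: pen down
RT 90: heading 90 -> 0
RT 15: heading 0 -> 345
PD: pen down
FD 15: (-9,-5) -> (5.489,-8.882) [heading=345, draw]
RT 72: heading 345 -> 273
Final: pos=(5.489,-8.882), heading=273, 1 segment(s) drawn

Answer: 5.489 -8.882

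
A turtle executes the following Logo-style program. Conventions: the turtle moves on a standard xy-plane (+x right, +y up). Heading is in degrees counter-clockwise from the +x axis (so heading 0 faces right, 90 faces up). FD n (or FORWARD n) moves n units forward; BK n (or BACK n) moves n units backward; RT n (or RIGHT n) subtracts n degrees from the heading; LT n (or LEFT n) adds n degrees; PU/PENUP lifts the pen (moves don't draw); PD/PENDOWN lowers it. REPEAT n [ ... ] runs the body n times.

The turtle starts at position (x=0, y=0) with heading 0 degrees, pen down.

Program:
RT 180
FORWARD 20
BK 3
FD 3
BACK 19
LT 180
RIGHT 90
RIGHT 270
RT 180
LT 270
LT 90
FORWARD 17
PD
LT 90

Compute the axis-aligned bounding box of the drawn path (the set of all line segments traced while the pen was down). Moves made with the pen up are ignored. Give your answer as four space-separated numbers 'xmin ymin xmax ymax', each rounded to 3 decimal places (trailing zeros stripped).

Answer: -20 0 0 0

Derivation:
Executing turtle program step by step:
Start: pos=(0,0), heading=0, pen down
RT 180: heading 0 -> 180
FD 20: (0,0) -> (-20,0) [heading=180, draw]
BK 3: (-20,0) -> (-17,0) [heading=180, draw]
FD 3: (-17,0) -> (-20,0) [heading=180, draw]
BK 19: (-20,0) -> (-1,0) [heading=180, draw]
LT 180: heading 180 -> 0
RT 90: heading 0 -> 270
RT 270: heading 270 -> 0
RT 180: heading 0 -> 180
LT 270: heading 180 -> 90
LT 90: heading 90 -> 180
FD 17: (-1,0) -> (-18,0) [heading=180, draw]
PD: pen down
LT 90: heading 180 -> 270
Final: pos=(-18,0), heading=270, 5 segment(s) drawn

Segment endpoints: x in {-20, -18, -17, -1, 0}, y in {0, 0, 0, 0, 0}
xmin=-20, ymin=0, xmax=0, ymax=0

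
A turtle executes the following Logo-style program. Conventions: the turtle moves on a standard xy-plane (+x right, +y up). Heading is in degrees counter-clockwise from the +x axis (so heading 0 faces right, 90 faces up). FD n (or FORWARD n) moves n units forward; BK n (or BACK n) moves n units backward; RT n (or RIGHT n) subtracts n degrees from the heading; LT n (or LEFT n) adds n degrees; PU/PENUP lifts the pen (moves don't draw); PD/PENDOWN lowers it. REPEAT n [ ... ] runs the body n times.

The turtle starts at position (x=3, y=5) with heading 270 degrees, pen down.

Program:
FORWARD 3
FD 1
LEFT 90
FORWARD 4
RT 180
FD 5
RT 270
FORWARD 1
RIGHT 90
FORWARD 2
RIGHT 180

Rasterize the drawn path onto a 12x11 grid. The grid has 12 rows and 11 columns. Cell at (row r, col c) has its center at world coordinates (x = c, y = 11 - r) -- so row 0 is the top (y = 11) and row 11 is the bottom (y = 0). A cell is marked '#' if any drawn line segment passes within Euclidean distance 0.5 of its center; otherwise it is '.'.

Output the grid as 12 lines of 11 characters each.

Segment 0: (3,5) -> (3,2)
Segment 1: (3,2) -> (3,1)
Segment 2: (3,1) -> (7,1)
Segment 3: (7,1) -> (2,1)
Segment 4: (2,1) -> (2,-0)
Segment 5: (2,-0) -> (0,-0)

Answer: ...........
...........
...........
...........
...........
...........
...#.......
...#.......
...#.......
...#.......
..######...
###........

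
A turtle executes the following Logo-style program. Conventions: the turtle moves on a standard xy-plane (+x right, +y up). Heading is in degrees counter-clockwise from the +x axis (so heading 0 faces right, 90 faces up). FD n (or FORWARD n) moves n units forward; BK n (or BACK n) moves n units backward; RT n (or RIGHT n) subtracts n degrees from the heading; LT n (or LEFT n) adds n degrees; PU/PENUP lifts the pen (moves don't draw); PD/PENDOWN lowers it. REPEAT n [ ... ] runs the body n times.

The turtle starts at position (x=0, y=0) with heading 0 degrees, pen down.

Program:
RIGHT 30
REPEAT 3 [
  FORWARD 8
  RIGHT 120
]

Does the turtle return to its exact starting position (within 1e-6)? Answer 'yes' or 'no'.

Answer: yes

Derivation:
Executing turtle program step by step:
Start: pos=(0,0), heading=0, pen down
RT 30: heading 0 -> 330
REPEAT 3 [
  -- iteration 1/3 --
  FD 8: (0,0) -> (6.928,-4) [heading=330, draw]
  RT 120: heading 330 -> 210
  -- iteration 2/3 --
  FD 8: (6.928,-4) -> (0,-8) [heading=210, draw]
  RT 120: heading 210 -> 90
  -- iteration 3/3 --
  FD 8: (0,-8) -> (0,0) [heading=90, draw]
  RT 120: heading 90 -> 330
]
Final: pos=(0,0), heading=330, 3 segment(s) drawn

Start position: (0, 0)
Final position: (0, 0)
Distance = 0; < 1e-6 -> CLOSED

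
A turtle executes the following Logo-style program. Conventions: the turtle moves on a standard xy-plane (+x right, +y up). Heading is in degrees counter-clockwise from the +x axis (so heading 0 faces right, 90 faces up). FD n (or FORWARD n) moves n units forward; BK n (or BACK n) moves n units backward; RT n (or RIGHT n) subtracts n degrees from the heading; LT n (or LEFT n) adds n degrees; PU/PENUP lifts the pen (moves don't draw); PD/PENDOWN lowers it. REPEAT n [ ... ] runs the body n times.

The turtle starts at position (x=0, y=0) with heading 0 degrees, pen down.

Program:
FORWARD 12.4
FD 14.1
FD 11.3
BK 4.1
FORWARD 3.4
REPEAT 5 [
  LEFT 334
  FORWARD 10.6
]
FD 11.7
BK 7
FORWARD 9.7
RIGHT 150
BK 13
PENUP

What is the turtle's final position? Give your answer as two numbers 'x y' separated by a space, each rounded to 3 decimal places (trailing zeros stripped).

Executing turtle program step by step:
Start: pos=(0,0), heading=0, pen down
FD 12.4: (0,0) -> (12.4,0) [heading=0, draw]
FD 14.1: (12.4,0) -> (26.5,0) [heading=0, draw]
FD 11.3: (26.5,0) -> (37.8,0) [heading=0, draw]
BK 4.1: (37.8,0) -> (33.7,0) [heading=0, draw]
FD 3.4: (33.7,0) -> (37.1,0) [heading=0, draw]
REPEAT 5 [
  -- iteration 1/5 --
  LT 334: heading 0 -> 334
  FD 10.6: (37.1,0) -> (46.627,-4.647) [heading=334, draw]
  -- iteration 2/5 --
  LT 334: heading 334 -> 308
  FD 10.6: (46.627,-4.647) -> (53.153,-13) [heading=308, draw]
  -- iteration 3/5 --
  LT 334: heading 308 -> 282
  FD 10.6: (53.153,-13) -> (55.357,-23.368) [heading=282, draw]
  -- iteration 4/5 --
  LT 334: heading 282 -> 256
  FD 10.6: (55.357,-23.368) -> (52.793,-33.653) [heading=256, draw]
  -- iteration 5/5 --
  LT 334: heading 256 -> 230
  FD 10.6: (52.793,-33.653) -> (45.979,-41.773) [heading=230, draw]
]
FD 11.7: (45.979,-41.773) -> (38.459,-50.736) [heading=230, draw]
BK 7: (38.459,-50.736) -> (42.958,-45.374) [heading=230, draw]
FD 9.7: (42.958,-45.374) -> (36.723,-52.804) [heading=230, draw]
RT 150: heading 230 -> 80
BK 13: (36.723,-52.804) -> (34.466,-65.607) [heading=80, draw]
PU: pen up
Final: pos=(34.466,-65.607), heading=80, 14 segment(s) drawn

Answer: 34.466 -65.607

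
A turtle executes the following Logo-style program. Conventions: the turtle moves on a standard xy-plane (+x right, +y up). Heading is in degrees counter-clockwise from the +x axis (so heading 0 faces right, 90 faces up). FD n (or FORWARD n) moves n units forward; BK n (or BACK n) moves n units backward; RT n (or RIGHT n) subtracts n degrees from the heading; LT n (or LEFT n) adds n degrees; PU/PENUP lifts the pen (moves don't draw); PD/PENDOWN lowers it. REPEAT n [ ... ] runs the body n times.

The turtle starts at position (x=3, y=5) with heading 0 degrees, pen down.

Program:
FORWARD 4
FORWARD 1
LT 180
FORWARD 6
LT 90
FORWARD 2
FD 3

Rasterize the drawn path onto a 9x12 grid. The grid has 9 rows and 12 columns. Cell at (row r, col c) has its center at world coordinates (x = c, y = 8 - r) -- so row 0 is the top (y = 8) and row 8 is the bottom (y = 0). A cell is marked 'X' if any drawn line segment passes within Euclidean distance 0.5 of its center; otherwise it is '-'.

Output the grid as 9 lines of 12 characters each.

Answer: ------------
------------
------------
--XXXXXXX---
--X---------
--X---------
--X---------
--X---------
--X---------

Derivation:
Segment 0: (3,5) -> (7,5)
Segment 1: (7,5) -> (8,5)
Segment 2: (8,5) -> (2,5)
Segment 3: (2,5) -> (2,3)
Segment 4: (2,3) -> (2,0)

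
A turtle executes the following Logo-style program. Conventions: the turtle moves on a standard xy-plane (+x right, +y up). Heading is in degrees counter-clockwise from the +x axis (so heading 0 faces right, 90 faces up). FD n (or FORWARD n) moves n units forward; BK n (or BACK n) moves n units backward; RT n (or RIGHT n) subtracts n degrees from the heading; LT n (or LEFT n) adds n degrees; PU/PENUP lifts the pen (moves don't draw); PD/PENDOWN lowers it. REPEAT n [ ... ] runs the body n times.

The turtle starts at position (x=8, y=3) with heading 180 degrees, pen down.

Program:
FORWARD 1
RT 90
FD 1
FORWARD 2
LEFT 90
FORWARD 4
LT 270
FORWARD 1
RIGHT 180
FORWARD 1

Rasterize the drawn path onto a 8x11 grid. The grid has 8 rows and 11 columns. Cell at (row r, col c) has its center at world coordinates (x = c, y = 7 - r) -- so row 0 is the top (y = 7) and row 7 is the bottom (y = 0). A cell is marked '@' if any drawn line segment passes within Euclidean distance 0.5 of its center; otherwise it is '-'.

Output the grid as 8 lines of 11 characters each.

Segment 0: (8,3) -> (7,3)
Segment 1: (7,3) -> (7,4)
Segment 2: (7,4) -> (7,6)
Segment 3: (7,6) -> (3,6)
Segment 4: (3,6) -> (3,7)
Segment 5: (3,7) -> (3,6)

Answer: ---@-------
---@@@@@---
-------@---
-------@---
-------@@--
-----------
-----------
-----------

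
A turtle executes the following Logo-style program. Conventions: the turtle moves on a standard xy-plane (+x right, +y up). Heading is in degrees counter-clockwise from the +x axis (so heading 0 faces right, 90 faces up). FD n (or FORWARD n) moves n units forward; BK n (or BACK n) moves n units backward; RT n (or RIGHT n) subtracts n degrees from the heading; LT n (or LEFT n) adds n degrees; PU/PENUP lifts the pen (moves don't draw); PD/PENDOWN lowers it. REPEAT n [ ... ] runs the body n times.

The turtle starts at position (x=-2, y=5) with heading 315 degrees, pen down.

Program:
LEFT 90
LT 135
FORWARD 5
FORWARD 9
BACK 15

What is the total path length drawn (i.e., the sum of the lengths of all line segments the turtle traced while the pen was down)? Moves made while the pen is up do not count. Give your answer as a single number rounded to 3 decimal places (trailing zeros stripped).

Answer: 29

Derivation:
Executing turtle program step by step:
Start: pos=(-2,5), heading=315, pen down
LT 90: heading 315 -> 45
LT 135: heading 45 -> 180
FD 5: (-2,5) -> (-7,5) [heading=180, draw]
FD 9: (-7,5) -> (-16,5) [heading=180, draw]
BK 15: (-16,5) -> (-1,5) [heading=180, draw]
Final: pos=(-1,5), heading=180, 3 segment(s) drawn

Segment lengths:
  seg 1: (-2,5) -> (-7,5), length = 5
  seg 2: (-7,5) -> (-16,5), length = 9
  seg 3: (-16,5) -> (-1,5), length = 15
Total = 29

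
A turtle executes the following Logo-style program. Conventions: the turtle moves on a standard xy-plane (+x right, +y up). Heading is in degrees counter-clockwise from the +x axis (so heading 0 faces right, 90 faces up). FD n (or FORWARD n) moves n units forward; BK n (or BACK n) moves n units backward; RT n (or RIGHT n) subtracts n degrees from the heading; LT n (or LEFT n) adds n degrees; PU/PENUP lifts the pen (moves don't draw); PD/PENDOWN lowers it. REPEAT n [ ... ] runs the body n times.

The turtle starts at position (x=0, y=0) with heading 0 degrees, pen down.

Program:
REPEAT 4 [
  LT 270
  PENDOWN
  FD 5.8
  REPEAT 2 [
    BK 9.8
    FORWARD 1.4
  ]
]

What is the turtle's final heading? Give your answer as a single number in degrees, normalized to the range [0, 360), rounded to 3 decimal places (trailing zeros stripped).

Answer: 0

Derivation:
Executing turtle program step by step:
Start: pos=(0,0), heading=0, pen down
REPEAT 4 [
  -- iteration 1/4 --
  LT 270: heading 0 -> 270
  PD: pen down
  FD 5.8: (0,0) -> (0,-5.8) [heading=270, draw]
  REPEAT 2 [
    -- iteration 1/2 --
    BK 9.8: (0,-5.8) -> (0,4) [heading=270, draw]
    FD 1.4: (0,4) -> (0,2.6) [heading=270, draw]
    -- iteration 2/2 --
    BK 9.8: (0,2.6) -> (0,12.4) [heading=270, draw]
    FD 1.4: (0,12.4) -> (0,11) [heading=270, draw]
  ]
  -- iteration 2/4 --
  LT 270: heading 270 -> 180
  PD: pen down
  FD 5.8: (0,11) -> (-5.8,11) [heading=180, draw]
  REPEAT 2 [
    -- iteration 1/2 --
    BK 9.8: (-5.8,11) -> (4,11) [heading=180, draw]
    FD 1.4: (4,11) -> (2.6,11) [heading=180, draw]
    -- iteration 2/2 --
    BK 9.8: (2.6,11) -> (12.4,11) [heading=180, draw]
    FD 1.4: (12.4,11) -> (11,11) [heading=180, draw]
  ]
  -- iteration 3/4 --
  LT 270: heading 180 -> 90
  PD: pen down
  FD 5.8: (11,11) -> (11,16.8) [heading=90, draw]
  REPEAT 2 [
    -- iteration 1/2 --
    BK 9.8: (11,16.8) -> (11,7) [heading=90, draw]
    FD 1.4: (11,7) -> (11,8.4) [heading=90, draw]
    -- iteration 2/2 --
    BK 9.8: (11,8.4) -> (11,-1.4) [heading=90, draw]
    FD 1.4: (11,-1.4) -> (11,0) [heading=90, draw]
  ]
  -- iteration 4/4 --
  LT 270: heading 90 -> 0
  PD: pen down
  FD 5.8: (11,0) -> (16.8,0) [heading=0, draw]
  REPEAT 2 [
    -- iteration 1/2 --
    BK 9.8: (16.8,0) -> (7,0) [heading=0, draw]
    FD 1.4: (7,0) -> (8.4,0) [heading=0, draw]
    -- iteration 2/2 --
    BK 9.8: (8.4,0) -> (-1.4,0) [heading=0, draw]
    FD 1.4: (-1.4,0) -> (0,0) [heading=0, draw]
  ]
]
Final: pos=(0,0), heading=0, 20 segment(s) drawn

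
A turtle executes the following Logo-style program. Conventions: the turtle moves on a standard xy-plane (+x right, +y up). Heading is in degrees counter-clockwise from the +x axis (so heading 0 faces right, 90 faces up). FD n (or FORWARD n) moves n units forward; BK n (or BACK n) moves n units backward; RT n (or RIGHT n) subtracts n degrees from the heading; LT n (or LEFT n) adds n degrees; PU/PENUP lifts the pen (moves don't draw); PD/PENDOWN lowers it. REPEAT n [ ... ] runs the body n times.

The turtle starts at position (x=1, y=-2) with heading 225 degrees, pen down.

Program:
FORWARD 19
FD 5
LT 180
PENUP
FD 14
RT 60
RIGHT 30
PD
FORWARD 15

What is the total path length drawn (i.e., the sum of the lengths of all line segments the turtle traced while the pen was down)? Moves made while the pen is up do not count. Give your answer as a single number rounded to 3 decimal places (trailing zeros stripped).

Executing turtle program step by step:
Start: pos=(1,-2), heading=225, pen down
FD 19: (1,-2) -> (-12.435,-15.435) [heading=225, draw]
FD 5: (-12.435,-15.435) -> (-15.971,-18.971) [heading=225, draw]
LT 180: heading 225 -> 45
PU: pen up
FD 14: (-15.971,-18.971) -> (-6.071,-9.071) [heading=45, move]
RT 60: heading 45 -> 345
RT 30: heading 345 -> 315
PD: pen down
FD 15: (-6.071,-9.071) -> (4.536,-19.678) [heading=315, draw]
Final: pos=(4.536,-19.678), heading=315, 3 segment(s) drawn

Segment lengths:
  seg 1: (1,-2) -> (-12.435,-15.435), length = 19
  seg 2: (-12.435,-15.435) -> (-15.971,-18.971), length = 5
  seg 3: (-6.071,-9.071) -> (4.536,-19.678), length = 15
Total = 39

Answer: 39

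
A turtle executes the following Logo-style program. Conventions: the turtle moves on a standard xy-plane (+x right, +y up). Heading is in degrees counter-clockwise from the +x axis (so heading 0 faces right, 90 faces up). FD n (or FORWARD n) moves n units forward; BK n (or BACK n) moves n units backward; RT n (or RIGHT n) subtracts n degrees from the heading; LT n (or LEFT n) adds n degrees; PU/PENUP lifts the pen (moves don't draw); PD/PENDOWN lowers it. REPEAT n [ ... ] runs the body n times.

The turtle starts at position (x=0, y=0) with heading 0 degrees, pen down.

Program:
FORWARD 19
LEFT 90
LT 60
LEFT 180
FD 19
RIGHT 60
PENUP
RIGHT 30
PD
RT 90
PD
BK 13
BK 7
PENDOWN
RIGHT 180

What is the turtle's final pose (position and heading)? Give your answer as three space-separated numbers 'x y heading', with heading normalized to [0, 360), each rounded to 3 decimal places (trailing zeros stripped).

Executing turtle program step by step:
Start: pos=(0,0), heading=0, pen down
FD 19: (0,0) -> (19,0) [heading=0, draw]
LT 90: heading 0 -> 90
LT 60: heading 90 -> 150
LT 180: heading 150 -> 330
FD 19: (19,0) -> (35.454,-9.5) [heading=330, draw]
RT 60: heading 330 -> 270
PU: pen up
RT 30: heading 270 -> 240
PD: pen down
RT 90: heading 240 -> 150
PD: pen down
BK 13: (35.454,-9.5) -> (46.713,-16) [heading=150, draw]
BK 7: (46.713,-16) -> (52.775,-19.5) [heading=150, draw]
PD: pen down
RT 180: heading 150 -> 330
Final: pos=(52.775,-19.5), heading=330, 4 segment(s) drawn

Answer: 52.775 -19.5 330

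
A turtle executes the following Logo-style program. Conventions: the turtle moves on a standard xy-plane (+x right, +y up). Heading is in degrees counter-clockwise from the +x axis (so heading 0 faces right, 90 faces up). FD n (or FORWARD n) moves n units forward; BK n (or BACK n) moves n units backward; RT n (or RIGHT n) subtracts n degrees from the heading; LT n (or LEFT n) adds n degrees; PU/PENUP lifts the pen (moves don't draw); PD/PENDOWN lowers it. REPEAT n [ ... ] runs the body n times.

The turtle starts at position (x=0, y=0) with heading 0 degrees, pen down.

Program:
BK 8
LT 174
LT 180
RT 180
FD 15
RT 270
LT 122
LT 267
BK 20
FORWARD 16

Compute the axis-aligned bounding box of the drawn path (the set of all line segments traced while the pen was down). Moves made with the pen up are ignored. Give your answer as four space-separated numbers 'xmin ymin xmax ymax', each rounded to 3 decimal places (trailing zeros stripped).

Executing turtle program step by step:
Start: pos=(0,0), heading=0, pen down
BK 8: (0,0) -> (-8,0) [heading=0, draw]
LT 174: heading 0 -> 174
LT 180: heading 174 -> 354
RT 180: heading 354 -> 174
FD 15: (-8,0) -> (-22.918,1.568) [heading=174, draw]
RT 270: heading 174 -> 264
LT 122: heading 264 -> 26
LT 267: heading 26 -> 293
BK 20: (-22.918,1.568) -> (-30.732,19.978) [heading=293, draw]
FD 16: (-30.732,19.978) -> (-24.481,5.25) [heading=293, draw]
Final: pos=(-24.481,5.25), heading=293, 4 segment(s) drawn

Segment endpoints: x in {-30.732, -24.481, -22.918, -8, 0}, y in {0, 1.568, 5.25, 19.978}
xmin=-30.732, ymin=0, xmax=0, ymax=19.978

Answer: -30.732 0 0 19.978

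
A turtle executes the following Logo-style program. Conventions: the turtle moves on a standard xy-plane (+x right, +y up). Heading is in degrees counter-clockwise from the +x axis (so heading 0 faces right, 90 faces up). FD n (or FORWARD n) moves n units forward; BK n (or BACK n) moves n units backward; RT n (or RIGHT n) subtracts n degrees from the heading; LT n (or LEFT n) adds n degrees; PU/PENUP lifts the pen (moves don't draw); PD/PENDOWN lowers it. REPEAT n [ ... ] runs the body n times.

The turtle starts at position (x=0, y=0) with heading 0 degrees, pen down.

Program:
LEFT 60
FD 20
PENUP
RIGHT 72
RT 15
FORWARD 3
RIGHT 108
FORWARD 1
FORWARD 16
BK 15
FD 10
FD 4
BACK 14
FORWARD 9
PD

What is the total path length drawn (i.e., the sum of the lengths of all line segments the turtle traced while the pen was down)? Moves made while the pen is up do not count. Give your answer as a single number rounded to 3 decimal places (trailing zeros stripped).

Executing turtle program step by step:
Start: pos=(0,0), heading=0, pen down
LT 60: heading 0 -> 60
FD 20: (0,0) -> (10,17.321) [heading=60, draw]
PU: pen up
RT 72: heading 60 -> 348
RT 15: heading 348 -> 333
FD 3: (10,17.321) -> (12.673,15.959) [heading=333, move]
RT 108: heading 333 -> 225
FD 1: (12.673,15.959) -> (11.966,15.251) [heading=225, move]
FD 16: (11.966,15.251) -> (0.652,3.938) [heading=225, move]
BK 15: (0.652,3.938) -> (11.259,14.544) [heading=225, move]
FD 10: (11.259,14.544) -> (4.188,7.473) [heading=225, move]
FD 4: (4.188,7.473) -> (1.359,4.645) [heading=225, move]
BK 14: (1.359,4.645) -> (11.259,14.544) [heading=225, move]
FD 9: (11.259,14.544) -> (4.895,8.18) [heading=225, move]
PD: pen down
Final: pos=(4.895,8.18), heading=225, 1 segment(s) drawn

Segment lengths:
  seg 1: (0,0) -> (10,17.321), length = 20
Total = 20

Answer: 20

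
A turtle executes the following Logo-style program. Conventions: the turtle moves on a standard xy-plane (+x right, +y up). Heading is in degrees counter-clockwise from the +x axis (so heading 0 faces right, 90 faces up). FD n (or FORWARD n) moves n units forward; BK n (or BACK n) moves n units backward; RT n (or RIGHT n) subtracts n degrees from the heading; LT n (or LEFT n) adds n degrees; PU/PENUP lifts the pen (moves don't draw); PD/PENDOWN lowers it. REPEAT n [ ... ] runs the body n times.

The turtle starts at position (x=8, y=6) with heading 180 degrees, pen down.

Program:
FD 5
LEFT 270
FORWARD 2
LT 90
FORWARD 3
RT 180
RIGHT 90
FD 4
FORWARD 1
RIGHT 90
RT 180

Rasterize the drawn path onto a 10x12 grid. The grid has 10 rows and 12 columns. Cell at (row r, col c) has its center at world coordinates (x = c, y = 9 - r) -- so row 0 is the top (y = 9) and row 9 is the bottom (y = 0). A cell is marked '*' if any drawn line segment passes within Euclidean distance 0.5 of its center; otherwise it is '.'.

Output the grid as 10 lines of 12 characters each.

Segment 0: (8,6) -> (3,6)
Segment 1: (3,6) -> (3,8)
Segment 2: (3,8) -> (0,8)
Segment 3: (0,8) -> (-0,4)
Segment 4: (-0,4) -> (-0,3)

Answer: ............
****........
*..*........
*..******...
*...........
*...........
*...........
............
............
............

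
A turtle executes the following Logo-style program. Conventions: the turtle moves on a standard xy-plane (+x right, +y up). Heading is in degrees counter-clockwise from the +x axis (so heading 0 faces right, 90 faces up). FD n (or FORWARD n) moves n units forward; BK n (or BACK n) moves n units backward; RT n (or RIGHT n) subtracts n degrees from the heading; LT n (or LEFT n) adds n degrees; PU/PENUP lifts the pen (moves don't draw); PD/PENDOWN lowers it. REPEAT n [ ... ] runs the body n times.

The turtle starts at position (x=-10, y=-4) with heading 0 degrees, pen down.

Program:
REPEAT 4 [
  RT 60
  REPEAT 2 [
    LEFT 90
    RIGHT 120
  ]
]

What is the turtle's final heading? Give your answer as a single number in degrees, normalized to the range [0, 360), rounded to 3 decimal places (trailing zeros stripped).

Executing turtle program step by step:
Start: pos=(-10,-4), heading=0, pen down
REPEAT 4 [
  -- iteration 1/4 --
  RT 60: heading 0 -> 300
  REPEAT 2 [
    -- iteration 1/2 --
    LT 90: heading 300 -> 30
    RT 120: heading 30 -> 270
    -- iteration 2/2 --
    LT 90: heading 270 -> 0
    RT 120: heading 0 -> 240
  ]
  -- iteration 2/4 --
  RT 60: heading 240 -> 180
  REPEAT 2 [
    -- iteration 1/2 --
    LT 90: heading 180 -> 270
    RT 120: heading 270 -> 150
    -- iteration 2/2 --
    LT 90: heading 150 -> 240
    RT 120: heading 240 -> 120
  ]
  -- iteration 3/4 --
  RT 60: heading 120 -> 60
  REPEAT 2 [
    -- iteration 1/2 --
    LT 90: heading 60 -> 150
    RT 120: heading 150 -> 30
    -- iteration 2/2 --
    LT 90: heading 30 -> 120
    RT 120: heading 120 -> 0
  ]
  -- iteration 4/4 --
  RT 60: heading 0 -> 300
  REPEAT 2 [
    -- iteration 1/2 --
    LT 90: heading 300 -> 30
    RT 120: heading 30 -> 270
    -- iteration 2/2 --
    LT 90: heading 270 -> 0
    RT 120: heading 0 -> 240
  ]
]
Final: pos=(-10,-4), heading=240, 0 segment(s) drawn

Answer: 240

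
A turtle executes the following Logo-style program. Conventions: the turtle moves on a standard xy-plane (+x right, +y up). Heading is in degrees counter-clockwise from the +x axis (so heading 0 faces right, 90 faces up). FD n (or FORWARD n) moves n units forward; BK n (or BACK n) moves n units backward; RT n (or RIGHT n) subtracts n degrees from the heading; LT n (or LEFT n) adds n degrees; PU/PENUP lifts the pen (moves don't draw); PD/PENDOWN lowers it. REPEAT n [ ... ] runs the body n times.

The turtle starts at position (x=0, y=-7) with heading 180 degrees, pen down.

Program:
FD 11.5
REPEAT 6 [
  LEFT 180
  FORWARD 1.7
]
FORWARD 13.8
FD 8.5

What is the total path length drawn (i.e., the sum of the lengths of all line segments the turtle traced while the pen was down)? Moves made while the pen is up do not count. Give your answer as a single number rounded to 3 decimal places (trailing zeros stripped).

Answer: 44

Derivation:
Executing turtle program step by step:
Start: pos=(0,-7), heading=180, pen down
FD 11.5: (0,-7) -> (-11.5,-7) [heading=180, draw]
REPEAT 6 [
  -- iteration 1/6 --
  LT 180: heading 180 -> 0
  FD 1.7: (-11.5,-7) -> (-9.8,-7) [heading=0, draw]
  -- iteration 2/6 --
  LT 180: heading 0 -> 180
  FD 1.7: (-9.8,-7) -> (-11.5,-7) [heading=180, draw]
  -- iteration 3/6 --
  LT 180: heading 180 -> 0
  FD 1.7: (-11.5,-7) -> (-9.8,-7) [heading=0, draw]
  -- iteration 4/6 --
  LT 180: heading 0 -> 180
  FD 1.7: (-9.8,-7) -> (-11.5,-7) [heading=180, draw]
  -- iteration 5/6 --
  LT 180: heading 180 -> 0
  FD 1.7: (-11.5,-7) -> (-9.8,-7) [heading=0, draw]
  -- iteration 6/6 --
  LT 180: heading 0 -> 180
  FD 1.7: (-9.8,-7) -> (-11.5,-7) [heading=180, draw]
]
FD 13.8: (-11.5,-7) -> (-25.3,-7) [heading=180, draw]
FD 8.5: (-25.3,-7) -> (-33.8,-7) [heading=180, draw]
Final: pos=(-33.8,-7), heading=180, 9 segment(s) drawn

Segment lengths:
  seg 1: (0,-7) -> (-11.5,-7), length = 11.5
  seg 2: (-11.5,-7) -> (-9.8,-7), length = 1.7
  seg 3: (-9.8,-7) -> (-11.5,-7), length = 1.7
  seg 4: (-11.5,-7) -> (-9.8,-7), length = 1.7
  seg 5: (-9.8,-7) -> (-11.5,-7), length = 1.7
  seg 6: (-11.5,-7) -> (-9.8,-7), length = 1.7
  seg 7: (-9.8,-7) -> (-11.5,-7), length = 1.7
  seg 8: (-11.5,-7) -> (-25.3,-7), length = 13.8
  seg 9: (-25.3,-7) -> (-33.8,-7), length = 8.5
Total = 44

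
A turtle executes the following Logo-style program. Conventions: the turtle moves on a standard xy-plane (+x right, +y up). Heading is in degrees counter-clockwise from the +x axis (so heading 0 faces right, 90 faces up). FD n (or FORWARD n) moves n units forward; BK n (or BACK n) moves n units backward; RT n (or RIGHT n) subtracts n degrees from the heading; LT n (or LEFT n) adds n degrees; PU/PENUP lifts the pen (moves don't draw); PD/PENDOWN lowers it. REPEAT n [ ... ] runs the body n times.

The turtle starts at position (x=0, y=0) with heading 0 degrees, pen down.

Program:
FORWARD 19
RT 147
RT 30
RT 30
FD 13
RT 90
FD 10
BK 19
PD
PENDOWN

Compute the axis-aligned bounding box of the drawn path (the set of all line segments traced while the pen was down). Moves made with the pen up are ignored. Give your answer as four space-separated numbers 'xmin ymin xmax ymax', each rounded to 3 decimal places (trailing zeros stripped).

Answer: 0 -2.117 19 14.812

Derivation:
Executing turtle program step by step:
Start: pos=(0,0), heading=0, pen down
FD 19: (0,0) -> (19,0) [heading=0, draw]
RT 147: heading 0 -> 213
RT 30: heading 213 -> 183
RT 30: heading 183 -> 153
FD 13: (19,0) -> (7.417,5.902) [heading=153, draw]
RT 90: heading 153 -> 63
FD 10: (7.417,5.902) -> (11.957,14.812) [heading=63, draw]
BK 19: (11.957,14.812) -> (3.331,-2.117) [heading=63, draw]
PD: pen down
PD: pen down
Final: pos=(3.331,-2.117), heading=63, 4 segment(s) drawn

Segment endpoints: x in {0, 3.331, 7.417, 11.957, 19}, y in {-2.117, 0, 5.902, 14.812}
xmin=0, ymin=-2.117, xmax=19, ymax=14.812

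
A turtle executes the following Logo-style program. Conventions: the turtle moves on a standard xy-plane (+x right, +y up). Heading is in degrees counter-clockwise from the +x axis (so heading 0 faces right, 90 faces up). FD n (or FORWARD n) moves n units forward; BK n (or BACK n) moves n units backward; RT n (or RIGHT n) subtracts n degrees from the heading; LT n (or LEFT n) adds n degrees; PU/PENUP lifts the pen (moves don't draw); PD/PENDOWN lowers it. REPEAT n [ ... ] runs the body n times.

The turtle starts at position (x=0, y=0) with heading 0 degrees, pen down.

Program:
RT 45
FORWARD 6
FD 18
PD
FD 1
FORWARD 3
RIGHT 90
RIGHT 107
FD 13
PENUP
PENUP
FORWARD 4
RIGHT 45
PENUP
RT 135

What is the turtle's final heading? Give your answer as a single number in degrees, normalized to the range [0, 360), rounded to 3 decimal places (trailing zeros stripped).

Executing turtle program step by step:
Start: pos=(0,0), heading=0, pen down
RT 45: heading 0 -> 315
FD 6: (0,0) -> (4.243,-4.243) [heading=315, draw]
FD 18: (4.243,-4.243) -> (16.971,-16.971) [heading=315, draw]
PD: pen down
FD 1: (16.971,-16.971) -> (17.678,-17.678) [heading=315, draw]
FD 3: (17.678,-17.678) -> (19.799,-19.799) [heading=315, draw]
RT 90: heading 315 -> 225
RT 107: heading 225 -> 118
FD 13: (19.799,-19.799) -> (13.696,-8.321) [heading=118, draw]
PU: pen up
PU: pen up
FD 4: (13.696,-8.321) -> (11.818,-4.789) [heading=118, move]
RT 45: heading 118 -> 73
PU: pen up
RT 135: heading 73 -> 298
Final: pos=(11.818,-4.789), heading=298, 5 segment(s) drawn

Answer: 298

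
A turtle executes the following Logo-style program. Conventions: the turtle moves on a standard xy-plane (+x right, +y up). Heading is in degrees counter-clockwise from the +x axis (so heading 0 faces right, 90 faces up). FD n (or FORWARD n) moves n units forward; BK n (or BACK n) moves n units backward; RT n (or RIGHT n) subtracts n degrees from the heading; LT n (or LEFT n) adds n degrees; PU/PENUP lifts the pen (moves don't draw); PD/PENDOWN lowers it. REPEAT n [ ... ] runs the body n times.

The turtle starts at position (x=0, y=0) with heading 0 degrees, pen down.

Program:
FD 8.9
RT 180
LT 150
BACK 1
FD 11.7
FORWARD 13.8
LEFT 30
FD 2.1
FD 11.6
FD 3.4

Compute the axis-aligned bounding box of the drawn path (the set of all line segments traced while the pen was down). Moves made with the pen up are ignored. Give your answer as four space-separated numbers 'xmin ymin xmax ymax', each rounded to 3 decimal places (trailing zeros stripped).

Executing turtle program step by step:
Start: pos=(0,0), heading=0, pen down
FD 8.9: (0,0) -> (8.9,0) [heading=0, draw]
RT 180: heading 0 -> 180
LT 150: heading 180 -> 330
BK 1: (8.9,0) -> (8.034,0.5) [heading=330, draw]
FD 11.7: (8.034,0.5) -> (18.166,-5.35) [heading=330, draw]
FD 13.8: (18.166,-5.35) -> (30.118,-12.25) [heading=330, draw]
LT 30: heading 330 -> 0
FD 2.1: (30.118,-12.25) -> (32.218,-12.25) [heading=0, draw]
FD 11.6: (32.218,-12.25) -> (43.818,-12.25) [heading=0, draw]
FD 3.4: (43.818,-12.25) -> (47.218,-12.25) [heading=0, draw]
Final: pos=(47.218,-12.25), heading=0, 7 segment(s) drawn

Segment endpoints: x in {0, 8.034, 8.9, 18.166, 30.118, 32.218, 43.818, 47.218}, y in {-12.25, -5.35, 0, 0.5}
xmin=0, ymin=-12.25, xmax=47.218, ymax=0.5

Answer: 0 -12.25 47.218 0.5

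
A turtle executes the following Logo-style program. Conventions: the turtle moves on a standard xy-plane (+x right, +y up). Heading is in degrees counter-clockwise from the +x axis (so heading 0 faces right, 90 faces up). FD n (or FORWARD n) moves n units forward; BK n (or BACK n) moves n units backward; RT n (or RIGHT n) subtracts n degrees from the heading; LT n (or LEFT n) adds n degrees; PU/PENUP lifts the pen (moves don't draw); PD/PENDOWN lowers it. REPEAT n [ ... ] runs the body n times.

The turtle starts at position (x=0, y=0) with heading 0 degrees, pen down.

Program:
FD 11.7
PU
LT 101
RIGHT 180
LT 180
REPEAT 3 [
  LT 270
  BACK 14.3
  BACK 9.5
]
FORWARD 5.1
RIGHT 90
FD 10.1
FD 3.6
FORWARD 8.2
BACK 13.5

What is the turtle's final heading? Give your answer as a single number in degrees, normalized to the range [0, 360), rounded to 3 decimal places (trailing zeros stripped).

Executing turtle program step by step:
Start: pos=(0,0), heading=0, pen down
FD 11.7: (0,0) -> (11.7,0) [heading=0, draw]
PU: pen up
LT 101: heading 0 -> 101
RT 180: heading 101 -> 281
LT 180: heading 281 -> 101
REPEAT 3 [
  -- iteration 1/3 --
  LT 270: heading 101 -> 11
  BK 14.3: (11.7,0) -> (-2.337,-2.729) [heading=11, move]
  BK 9.5: (-2.337,-2.729) -> (-11.663,-4.541) [heading=11, move]
  -- iteration 2/3 --
  LT 270: heading 11 -> 281
  BK 14.3: (-11.663,-4.541) -> (-14.391,9.496) [heading=281, move]
  BK 9.5: (-14.391,9.496) -> (-16.204,18.821) [heading=281, move]
  -- iteration 3/3 --
  LT 270: heading 281 -> 191
  BK 14.3: (-16.204,18.821) -> (-2.167,21.55) [heading=191, move]
  BK 9.5: (-2.167,21.55) -> (7.159,23.363) [heading=191, move]
]
FD 5.1: (7.159,23.363) -> (2.152,22.39) [heading=191, move]
RT 90: heading 191 -> 101
FD 10.1: (2.152,22.39) -> (0.225,32.304) [heading=101, move]
FD 3.6: (0.225,32.304) -> (-0.462,35.838) [heading=101, move]
FD 8.2: (-0.462,35.838) -> (-2.026,43.887) [heading=101, move]
BK 13.5: (-2.026,43.887) -> (0.55,30.635) [heading=101, move]
Final: pos=(0.55,30.635), heading=101, 1 segment(s) drawn

Answer: 101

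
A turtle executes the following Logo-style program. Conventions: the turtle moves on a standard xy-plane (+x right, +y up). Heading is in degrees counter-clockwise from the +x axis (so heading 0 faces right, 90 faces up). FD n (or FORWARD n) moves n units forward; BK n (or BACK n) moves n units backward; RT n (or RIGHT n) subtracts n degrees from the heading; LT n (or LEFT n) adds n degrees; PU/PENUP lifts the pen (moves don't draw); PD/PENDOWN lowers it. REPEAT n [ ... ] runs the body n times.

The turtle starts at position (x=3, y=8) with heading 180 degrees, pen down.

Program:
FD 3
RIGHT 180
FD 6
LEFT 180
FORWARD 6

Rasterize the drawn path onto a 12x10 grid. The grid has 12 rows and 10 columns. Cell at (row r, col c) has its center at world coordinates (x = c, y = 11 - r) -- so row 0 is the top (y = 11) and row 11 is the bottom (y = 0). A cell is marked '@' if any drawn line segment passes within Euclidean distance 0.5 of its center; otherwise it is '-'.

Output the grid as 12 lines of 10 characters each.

Answer: ----------
----------
----------
@@@@@@@---
----------
----------
----------
----------
----------
----------
----------
----------

Derivation:
Segment 0: (3,8) -> (0,8)
Segment 1: (0,8) -> (6,8)
Segment 2: (6,8) -> (0,8)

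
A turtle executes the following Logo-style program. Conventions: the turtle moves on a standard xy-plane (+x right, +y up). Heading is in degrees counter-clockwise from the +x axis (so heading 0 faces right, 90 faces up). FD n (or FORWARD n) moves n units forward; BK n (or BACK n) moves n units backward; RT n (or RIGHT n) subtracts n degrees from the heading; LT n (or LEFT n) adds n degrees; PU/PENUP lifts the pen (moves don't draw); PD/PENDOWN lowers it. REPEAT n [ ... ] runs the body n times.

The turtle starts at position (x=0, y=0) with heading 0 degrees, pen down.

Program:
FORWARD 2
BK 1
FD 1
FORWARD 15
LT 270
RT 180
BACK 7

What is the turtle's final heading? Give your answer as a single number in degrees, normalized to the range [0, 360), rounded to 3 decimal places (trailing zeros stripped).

Executing turtle program step by step:
Start: pos=(0,0), heading=0, pen down
FD 2: (0,0) -> (2,0) [heading=0, draw]
BK 1: (2,0) -> (1,0) [heading=0, draw]
FD 1: (1,0) -> (2,0) [heading=0, draw]
FD 15: (2,0) -> (17,0) [heading=0, draw]
LT 270: heading 0 -> 270
RT 180: heading 270 -> 90
BK 7: (17,0) -> (17,-7) [heading=90, draw]
Final: pos=(17,-7), heading=90, 5 segment(s) drawn

Answer: 90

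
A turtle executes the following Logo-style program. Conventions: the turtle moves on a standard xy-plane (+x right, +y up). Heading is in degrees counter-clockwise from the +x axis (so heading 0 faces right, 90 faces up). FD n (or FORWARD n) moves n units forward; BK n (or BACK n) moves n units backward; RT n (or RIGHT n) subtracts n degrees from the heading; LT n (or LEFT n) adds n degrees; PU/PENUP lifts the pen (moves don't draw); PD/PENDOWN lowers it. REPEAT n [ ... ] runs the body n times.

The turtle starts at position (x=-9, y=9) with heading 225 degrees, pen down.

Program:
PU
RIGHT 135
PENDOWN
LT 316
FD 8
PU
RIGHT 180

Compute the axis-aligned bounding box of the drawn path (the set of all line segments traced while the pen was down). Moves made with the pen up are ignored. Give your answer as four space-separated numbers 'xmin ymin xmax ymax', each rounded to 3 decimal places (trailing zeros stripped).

Answer: -9 9 -3.443 14.755

Derivation:
Executing turtle program step by step:
Start: pos=(-9,9), heading=225, pen down
PU: pen up
RT 135: heading 225 -> 90
PD: pen down
LT 316: heading 90 -> 46
FD 8: (-9,9) -> (-3.443,14.755) [heading=46, draw]
PU: pen up
RT 180: heading 46 -> 226
Final: pos=(-3.443,14.755), heading=226, 1 segment(s) drawn

Segment endpoints: x in {-9, -3.443}, y in {9, 14.755}
xmin=-9, ymin=9, xmax=-3.443, ymax=14.755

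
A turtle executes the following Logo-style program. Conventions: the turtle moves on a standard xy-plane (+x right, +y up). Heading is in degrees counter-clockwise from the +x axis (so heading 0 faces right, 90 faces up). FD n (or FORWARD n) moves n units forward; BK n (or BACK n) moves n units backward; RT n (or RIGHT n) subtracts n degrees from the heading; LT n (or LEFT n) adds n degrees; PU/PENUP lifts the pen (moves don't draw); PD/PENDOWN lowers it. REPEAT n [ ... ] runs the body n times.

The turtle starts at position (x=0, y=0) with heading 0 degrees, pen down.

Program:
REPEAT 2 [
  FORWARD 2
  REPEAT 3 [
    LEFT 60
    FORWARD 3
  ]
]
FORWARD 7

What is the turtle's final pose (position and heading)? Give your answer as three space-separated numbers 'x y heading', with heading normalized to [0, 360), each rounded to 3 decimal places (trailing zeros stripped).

Executing turtle program step by step:
Start: pos=(0,0), heading=0, pen down
REPEAT 2 [
  -- iteration 1/2 --
  FD 2: (0,0) -> (2,0) [heading=0, draw]
  REPEAT 3 [
    -- iteration 1/3 --
    LT 60: heading 0 -> 60
    FD 3: (2,0) -> (3.5,2.598) [heading=60, draw]
    -- iteration 2/3 --
    LT 60: heading 60 -> 120
    FD 3: (3.5,2.598) -> (2,5.196) [heading=120, draw]
    -- iteration 3/3 --
    LT 60: heading 120 -> 180
    FD 3: (2,5.196) -> (-1,5.196) [heading=180, draw]
  ]
  -- iteration 2/2 --
  FD 2: (-1,5.196) -> (-3,5.196) [heading=180, draw]
  REPEAT 3 [
    -- iteration 1/3 --
    LT 60: heading 180 -> 240
    FD 3: (-3,5.196) -> (-4.5,2.598) [heading=240, draw]
    -- iteration 2/3 --
    LT 60: heading 240 -> 300
    FD 3: (-4.5,2.598) -> (-3,0) [heading=300, draw]
    -- iteration 3/3 --
    LT 60: heading 300 -> 0
    FD 3: (-3,0) -> (0,0) [heading=0, draw]
  ]
]
FD 7: (0,0) -> (7,0) [heading=0, draw]
Final: pos=(7,0), heading=0, 9 segment(s) drawn

Answer: 7 0 0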